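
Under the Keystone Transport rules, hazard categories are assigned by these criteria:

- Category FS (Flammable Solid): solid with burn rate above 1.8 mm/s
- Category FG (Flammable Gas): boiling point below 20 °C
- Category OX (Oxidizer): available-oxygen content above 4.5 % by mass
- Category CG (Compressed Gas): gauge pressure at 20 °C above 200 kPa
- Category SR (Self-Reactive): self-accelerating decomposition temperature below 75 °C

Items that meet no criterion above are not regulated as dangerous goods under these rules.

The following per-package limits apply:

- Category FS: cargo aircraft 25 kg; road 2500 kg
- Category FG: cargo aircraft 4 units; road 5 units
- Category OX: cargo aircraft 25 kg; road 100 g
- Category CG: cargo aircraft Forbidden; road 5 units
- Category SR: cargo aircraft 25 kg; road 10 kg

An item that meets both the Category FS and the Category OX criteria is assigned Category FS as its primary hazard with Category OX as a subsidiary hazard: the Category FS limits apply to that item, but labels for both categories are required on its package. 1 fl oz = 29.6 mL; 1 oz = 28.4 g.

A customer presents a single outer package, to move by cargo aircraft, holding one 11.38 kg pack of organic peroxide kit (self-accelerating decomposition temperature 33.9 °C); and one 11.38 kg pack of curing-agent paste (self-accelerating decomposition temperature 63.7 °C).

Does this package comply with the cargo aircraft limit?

Yes

Self-accelerating decomposition temperature 33.9 °C meets the Category SR criterion (Self-Reactive), so the organic peroxide kit is Category SR.
With self-accelerating decomposition temperature 63.7 °C (< 75 °C), the curing-agent paste falls in Category SR.
Total Category SR: 11.38 kg + 11.38 kg = 22.76 kg.
22.76 kg ≤ 25 kg (cargo aircraft limit, Category SR) — within limit.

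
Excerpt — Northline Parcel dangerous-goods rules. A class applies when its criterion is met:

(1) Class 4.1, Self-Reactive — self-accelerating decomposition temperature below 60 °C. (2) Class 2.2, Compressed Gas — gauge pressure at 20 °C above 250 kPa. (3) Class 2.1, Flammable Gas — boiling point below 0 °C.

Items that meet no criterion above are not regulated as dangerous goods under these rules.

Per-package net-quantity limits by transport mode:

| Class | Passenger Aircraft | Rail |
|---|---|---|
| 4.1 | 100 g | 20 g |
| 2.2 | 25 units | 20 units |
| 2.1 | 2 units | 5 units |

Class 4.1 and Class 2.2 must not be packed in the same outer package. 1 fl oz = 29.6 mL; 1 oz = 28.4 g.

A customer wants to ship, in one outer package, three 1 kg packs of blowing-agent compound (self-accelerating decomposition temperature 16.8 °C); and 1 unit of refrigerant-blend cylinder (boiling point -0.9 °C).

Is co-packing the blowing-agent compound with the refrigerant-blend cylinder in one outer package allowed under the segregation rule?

Yes

With self-accelerating decomposition temperature 16.8 °C (< 60 °C), the blowing-agent compound falls in Class 4.1.
Boiling point -0.9 °C meets the Class 2.1 criterion (Flammable Gas), so the refrigerant-blend cylinder is Class 2.1.
No segregation rule bars Class 4.1 with Class 2.1.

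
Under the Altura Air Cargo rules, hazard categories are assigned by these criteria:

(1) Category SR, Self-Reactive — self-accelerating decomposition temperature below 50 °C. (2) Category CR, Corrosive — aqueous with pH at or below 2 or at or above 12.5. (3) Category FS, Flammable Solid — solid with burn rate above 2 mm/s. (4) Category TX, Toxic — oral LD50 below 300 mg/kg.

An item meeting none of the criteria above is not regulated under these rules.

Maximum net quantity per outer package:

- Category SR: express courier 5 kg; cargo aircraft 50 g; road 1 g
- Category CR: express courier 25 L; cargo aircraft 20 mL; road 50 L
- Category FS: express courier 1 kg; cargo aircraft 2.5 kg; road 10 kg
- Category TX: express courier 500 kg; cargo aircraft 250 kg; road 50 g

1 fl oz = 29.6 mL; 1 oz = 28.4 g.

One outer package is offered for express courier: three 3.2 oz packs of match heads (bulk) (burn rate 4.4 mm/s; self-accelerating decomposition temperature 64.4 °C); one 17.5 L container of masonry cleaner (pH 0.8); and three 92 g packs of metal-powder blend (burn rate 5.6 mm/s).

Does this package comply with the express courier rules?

Yes

The match heads (bulk) have burn rate 4.4 mm/s, which is > 2 mm/s, so they are Category FS (Flammable Solid).
pH 0.8 meets the Category CR criterion (Corrosive), so the masonry cleaner is Category CR.
With burn rate 5.6 mm/s (> 2 mm/s), the metal-powder blend falls in Category FS.
Category CR quantity: 17.5 L.
17.5 L ≤ 25 L (express courier limit, Category CR) — within limit.
Total Category FS: (three 3.2 oz packs = 272.64 g) + (three 92 g packs = 276 g) = 548.64 g.
548.64 g is within the express courier limit of 1 kg for Category FS.
Every hazard category is within its express courier limit and no segregation rule is violated.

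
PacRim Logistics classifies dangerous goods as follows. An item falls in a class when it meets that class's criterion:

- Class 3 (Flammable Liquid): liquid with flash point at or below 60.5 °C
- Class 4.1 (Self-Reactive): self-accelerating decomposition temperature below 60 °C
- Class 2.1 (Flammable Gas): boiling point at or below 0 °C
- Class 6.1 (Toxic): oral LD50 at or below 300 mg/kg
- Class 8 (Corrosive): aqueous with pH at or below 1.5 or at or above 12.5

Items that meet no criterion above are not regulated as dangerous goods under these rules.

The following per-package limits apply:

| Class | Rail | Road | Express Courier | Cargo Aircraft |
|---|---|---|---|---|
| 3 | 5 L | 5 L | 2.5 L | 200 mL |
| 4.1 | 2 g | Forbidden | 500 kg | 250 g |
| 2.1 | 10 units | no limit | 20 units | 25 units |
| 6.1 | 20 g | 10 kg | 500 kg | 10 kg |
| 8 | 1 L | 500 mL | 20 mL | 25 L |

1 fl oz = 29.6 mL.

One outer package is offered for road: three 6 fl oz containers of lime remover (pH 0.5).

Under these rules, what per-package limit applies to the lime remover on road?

500 mL

The lime remover has pH 0.5, which is ≤ 1.5, so it is Class 8 (Corrosive).
The road limit for Class 8 is 500 mL.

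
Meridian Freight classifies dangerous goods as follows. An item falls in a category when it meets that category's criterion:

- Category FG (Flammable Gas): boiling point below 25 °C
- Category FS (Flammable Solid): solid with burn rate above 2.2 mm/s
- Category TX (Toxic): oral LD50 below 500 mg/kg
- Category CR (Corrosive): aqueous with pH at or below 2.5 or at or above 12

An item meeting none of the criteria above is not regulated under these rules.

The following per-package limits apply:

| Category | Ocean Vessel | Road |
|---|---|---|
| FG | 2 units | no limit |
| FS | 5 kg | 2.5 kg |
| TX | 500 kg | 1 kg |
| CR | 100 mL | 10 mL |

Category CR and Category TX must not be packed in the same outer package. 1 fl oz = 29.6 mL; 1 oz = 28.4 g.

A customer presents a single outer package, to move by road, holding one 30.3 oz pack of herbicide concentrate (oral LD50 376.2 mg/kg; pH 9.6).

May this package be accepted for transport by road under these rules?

The herbicide concentrate has oral LD50 376.2 mg/kg, which is < 500 mg/kg, so it is Category TX (Toxic).
Category TX quantity: one 30.3 oz pack = 860.52 g.
860.52 g is within the road limit of 1 kg for Category TX.

Yes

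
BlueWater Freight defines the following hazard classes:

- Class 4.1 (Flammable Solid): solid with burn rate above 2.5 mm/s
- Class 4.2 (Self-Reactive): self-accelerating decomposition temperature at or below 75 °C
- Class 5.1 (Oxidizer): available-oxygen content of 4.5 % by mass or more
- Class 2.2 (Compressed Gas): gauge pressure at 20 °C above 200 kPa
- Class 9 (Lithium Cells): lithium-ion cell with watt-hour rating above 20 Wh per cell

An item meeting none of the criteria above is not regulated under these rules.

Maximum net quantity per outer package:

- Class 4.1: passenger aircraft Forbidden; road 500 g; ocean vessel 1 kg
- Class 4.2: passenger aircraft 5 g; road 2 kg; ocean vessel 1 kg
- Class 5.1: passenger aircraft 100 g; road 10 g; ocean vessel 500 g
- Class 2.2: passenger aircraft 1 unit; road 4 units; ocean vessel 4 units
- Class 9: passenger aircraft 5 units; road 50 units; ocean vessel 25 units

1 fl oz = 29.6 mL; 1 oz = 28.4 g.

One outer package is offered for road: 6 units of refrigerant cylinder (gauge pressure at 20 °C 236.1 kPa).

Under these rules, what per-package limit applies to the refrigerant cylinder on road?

4 units

With gauge pressure at 20 °C 236.1 kPa (> 200 kPa), the refrigerant cylinder falls in Class 2.2.
The road limit for Class 2.2 is 4 units.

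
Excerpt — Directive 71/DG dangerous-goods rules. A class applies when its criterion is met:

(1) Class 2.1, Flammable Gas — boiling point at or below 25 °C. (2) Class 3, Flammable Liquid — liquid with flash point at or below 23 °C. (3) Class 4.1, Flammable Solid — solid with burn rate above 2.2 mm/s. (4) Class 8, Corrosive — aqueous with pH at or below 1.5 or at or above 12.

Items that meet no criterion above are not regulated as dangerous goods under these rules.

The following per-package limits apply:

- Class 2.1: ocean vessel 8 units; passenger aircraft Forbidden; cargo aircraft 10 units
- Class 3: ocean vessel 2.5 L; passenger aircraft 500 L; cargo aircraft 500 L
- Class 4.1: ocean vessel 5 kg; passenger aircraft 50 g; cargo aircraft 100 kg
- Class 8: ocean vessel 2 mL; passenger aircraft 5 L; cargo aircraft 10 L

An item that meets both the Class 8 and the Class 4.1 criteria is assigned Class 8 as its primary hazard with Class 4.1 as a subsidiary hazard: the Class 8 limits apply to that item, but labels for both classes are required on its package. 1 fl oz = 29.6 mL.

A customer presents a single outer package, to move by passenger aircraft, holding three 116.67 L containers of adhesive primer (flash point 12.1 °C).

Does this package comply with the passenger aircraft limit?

Yes

The adhesive primer has flash point 12.1 °C, which is ≤ 23 °C, so it is Class 3 (Flammable Liquid).
Class 3 quantity: three 116.67 L containers = 350.01 L.
350.01 L is within the passenger aircraft limit of 500 L for Class 3.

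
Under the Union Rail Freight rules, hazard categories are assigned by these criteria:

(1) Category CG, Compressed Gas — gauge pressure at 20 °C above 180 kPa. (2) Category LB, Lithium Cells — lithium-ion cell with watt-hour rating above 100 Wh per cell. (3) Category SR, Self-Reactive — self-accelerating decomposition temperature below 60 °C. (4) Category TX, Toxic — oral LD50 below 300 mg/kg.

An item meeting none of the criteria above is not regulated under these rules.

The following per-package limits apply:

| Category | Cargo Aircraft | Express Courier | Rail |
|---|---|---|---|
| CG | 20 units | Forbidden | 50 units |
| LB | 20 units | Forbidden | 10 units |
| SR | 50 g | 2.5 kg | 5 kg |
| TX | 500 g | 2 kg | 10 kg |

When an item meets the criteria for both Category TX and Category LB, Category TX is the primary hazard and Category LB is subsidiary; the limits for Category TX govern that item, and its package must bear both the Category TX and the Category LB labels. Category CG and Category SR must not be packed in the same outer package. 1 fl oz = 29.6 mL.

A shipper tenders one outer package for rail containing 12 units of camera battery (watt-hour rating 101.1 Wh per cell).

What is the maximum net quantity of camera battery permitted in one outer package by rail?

10 units

The camera battery has watt-hour rating 101.1 Wh per cell, which is > 100 Wh per cell, so it is Category LB (Lithium Cells).
The rail limit for Category LB is 10 units.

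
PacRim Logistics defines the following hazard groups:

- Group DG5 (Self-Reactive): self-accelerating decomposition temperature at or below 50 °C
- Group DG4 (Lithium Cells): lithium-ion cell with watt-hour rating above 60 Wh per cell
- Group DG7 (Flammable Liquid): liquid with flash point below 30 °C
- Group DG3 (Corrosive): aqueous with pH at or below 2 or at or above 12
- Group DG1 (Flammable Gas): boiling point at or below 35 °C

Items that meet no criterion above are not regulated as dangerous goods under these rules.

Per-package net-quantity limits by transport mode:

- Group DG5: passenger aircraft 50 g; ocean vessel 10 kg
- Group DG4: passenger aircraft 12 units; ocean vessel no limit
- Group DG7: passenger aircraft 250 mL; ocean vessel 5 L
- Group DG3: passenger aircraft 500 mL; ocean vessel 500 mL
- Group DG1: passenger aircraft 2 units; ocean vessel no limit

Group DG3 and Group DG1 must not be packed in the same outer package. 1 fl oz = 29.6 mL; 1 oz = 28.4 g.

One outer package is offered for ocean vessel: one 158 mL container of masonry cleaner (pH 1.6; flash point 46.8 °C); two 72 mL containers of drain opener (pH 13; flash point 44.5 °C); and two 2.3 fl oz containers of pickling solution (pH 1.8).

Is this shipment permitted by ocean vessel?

Yes

The masonry cleaner has pH 1.6, which is ≤ 2, so it is Group DG3 (Corrosive).
With pH 13 (≥ 12), the drain opener falls in Group DG3.
pH 1.8 meets the Group DG3 criterion (Corrosive), so the pickling solution is Group DG3.
Group DG3 net quantity: 158 mL + (two 72 mL containers = 144 mL) + (two 2.3 fl oz containers = 136.16 mL) = 438.16 mL.
That is within the Group DG3 ocean vessel limit of 500 mL.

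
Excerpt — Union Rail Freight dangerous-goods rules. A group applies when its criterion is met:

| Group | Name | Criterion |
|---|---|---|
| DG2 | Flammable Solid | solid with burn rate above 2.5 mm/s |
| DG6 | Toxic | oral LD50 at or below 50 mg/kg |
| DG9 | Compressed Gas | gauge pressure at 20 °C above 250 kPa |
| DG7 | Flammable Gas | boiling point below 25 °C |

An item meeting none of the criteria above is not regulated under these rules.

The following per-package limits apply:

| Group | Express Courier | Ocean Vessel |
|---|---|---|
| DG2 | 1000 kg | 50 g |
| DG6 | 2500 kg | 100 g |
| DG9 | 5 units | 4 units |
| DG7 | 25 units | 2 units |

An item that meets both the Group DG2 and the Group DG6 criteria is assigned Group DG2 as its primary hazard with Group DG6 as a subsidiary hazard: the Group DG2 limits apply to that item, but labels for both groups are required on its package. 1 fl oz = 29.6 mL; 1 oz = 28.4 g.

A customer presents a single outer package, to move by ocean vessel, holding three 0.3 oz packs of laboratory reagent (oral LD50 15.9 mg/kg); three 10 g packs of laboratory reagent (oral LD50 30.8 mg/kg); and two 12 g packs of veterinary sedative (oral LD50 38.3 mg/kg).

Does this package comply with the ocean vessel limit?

Yes

Laboratory reagent: oral LD50 15.9 mg/kg ≤ 50 mg/kg → Group DG6 (Toxic).
The laboratory reagent has oral LD50 30.8 mg/kg, which is ≤ 50 mg/kg, so it is Group DG6 (Toxic).
Veterinary sedative: oral LD50 38.3 mg/kg ≤ 50 mg/kg → Group DG6 (Toxic).
Total Group DG6: (three 0.3 oz packs = 25.56 g) + (three 10 g packs = 30 g) + (two 12 g packs = 24 g) = 79.56 g.
79.56 g ≤ 100 g (ocean vessel limit, Group DG6) — within limit.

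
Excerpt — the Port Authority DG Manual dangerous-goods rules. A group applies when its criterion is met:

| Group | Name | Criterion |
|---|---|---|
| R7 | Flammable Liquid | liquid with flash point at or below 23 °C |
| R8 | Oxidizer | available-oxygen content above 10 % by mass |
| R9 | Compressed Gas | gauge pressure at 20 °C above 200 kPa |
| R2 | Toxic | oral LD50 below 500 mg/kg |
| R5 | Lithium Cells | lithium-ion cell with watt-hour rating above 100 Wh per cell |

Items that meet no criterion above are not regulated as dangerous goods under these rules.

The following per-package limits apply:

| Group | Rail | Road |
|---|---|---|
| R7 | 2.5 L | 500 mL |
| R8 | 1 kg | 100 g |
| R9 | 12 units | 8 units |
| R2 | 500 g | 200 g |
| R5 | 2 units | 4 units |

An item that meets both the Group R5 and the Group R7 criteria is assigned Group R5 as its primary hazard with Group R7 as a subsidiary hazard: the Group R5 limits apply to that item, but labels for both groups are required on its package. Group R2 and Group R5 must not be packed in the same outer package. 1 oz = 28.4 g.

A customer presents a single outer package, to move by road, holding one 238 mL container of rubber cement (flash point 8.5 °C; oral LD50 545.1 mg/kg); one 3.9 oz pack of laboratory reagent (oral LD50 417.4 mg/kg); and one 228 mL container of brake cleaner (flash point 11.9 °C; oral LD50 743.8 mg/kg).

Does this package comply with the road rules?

Yes

The rubber cement has flash point 8.5 °C, which is ≤ 23 °C, so it is Group R7 (Flammable Liquid).
Laboratory reagent: oral LD50 417.4 mg/kg < 500 mg/kg → Group R2 (Toxic).
Brake cleaner: flash point 11.9 °C ≤ 23 °C → Group R7 (Flammable Liquid).
Group R7 net quantity: 238 mL + 228 mL = 466 mL.
466 mL ≤ 500 mL (road limit, Group R7) — within limit.
Group R2 quantity: one 3.9 oz pack = 110.76 g.
110.76 g ≤ 200 g (road limit, Group R2) — within limit.
The segregation rule (Group R2 with Group R5) does not apply to Group R7 with Group R2.
Every hazard group is within its road limit and no segregation rule is violated.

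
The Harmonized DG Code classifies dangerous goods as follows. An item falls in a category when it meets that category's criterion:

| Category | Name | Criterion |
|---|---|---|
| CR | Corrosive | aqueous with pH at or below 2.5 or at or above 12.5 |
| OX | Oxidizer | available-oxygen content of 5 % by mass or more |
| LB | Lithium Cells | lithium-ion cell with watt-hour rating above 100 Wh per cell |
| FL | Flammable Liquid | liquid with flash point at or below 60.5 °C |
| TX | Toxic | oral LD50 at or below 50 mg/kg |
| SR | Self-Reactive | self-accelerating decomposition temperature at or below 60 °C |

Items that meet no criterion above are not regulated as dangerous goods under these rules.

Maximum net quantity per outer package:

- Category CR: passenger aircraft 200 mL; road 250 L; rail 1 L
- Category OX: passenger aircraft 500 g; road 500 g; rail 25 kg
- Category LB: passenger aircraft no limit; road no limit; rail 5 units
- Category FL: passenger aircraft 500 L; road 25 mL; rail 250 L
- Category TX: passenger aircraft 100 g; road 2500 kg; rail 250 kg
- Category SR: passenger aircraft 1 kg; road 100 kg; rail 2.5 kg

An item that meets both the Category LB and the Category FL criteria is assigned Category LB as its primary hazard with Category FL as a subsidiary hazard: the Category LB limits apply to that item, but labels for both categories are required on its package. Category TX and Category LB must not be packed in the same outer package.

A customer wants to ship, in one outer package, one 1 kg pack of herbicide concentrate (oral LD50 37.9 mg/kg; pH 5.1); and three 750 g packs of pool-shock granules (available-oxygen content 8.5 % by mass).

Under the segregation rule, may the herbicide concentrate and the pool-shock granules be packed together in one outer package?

With oral LD50 37.9 mg/kg (≤ 50 mg/kg), the herbicide concentrate falls in Category TX.
Pool-shock granules: available-oxygen content 8.5 % by mass ≥ 5 % by mass → Category OX (Oxidizer).
No segregation rule bars Category TX with Category OX.

Yes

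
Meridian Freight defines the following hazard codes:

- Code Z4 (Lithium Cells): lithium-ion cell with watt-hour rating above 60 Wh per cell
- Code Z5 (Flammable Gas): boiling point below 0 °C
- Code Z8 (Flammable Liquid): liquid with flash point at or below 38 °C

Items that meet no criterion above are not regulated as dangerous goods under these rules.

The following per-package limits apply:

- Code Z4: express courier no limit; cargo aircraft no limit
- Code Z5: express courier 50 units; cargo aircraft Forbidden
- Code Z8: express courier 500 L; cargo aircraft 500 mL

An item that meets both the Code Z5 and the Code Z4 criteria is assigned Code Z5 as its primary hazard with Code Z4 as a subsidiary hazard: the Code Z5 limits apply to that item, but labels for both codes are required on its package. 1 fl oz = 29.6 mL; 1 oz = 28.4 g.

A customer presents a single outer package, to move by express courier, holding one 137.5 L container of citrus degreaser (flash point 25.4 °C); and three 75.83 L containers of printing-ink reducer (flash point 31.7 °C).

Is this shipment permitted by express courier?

Yes

With flash point 25.4 °C (≤ 38 °C), the citrus degreaser falls in Code Z8.
The printing-ink reducer has flash point 31.7 °C, which is ≤ 38 °C, so it is Code Z8 (Flammable Liquid).
Code Z8 net quantity: 137.5 L + (three 75.83 L containers = 227.49 L) = 364.99 L.
364.99 L ≤ 500 L (express courier limit, Code Z8) — within limit.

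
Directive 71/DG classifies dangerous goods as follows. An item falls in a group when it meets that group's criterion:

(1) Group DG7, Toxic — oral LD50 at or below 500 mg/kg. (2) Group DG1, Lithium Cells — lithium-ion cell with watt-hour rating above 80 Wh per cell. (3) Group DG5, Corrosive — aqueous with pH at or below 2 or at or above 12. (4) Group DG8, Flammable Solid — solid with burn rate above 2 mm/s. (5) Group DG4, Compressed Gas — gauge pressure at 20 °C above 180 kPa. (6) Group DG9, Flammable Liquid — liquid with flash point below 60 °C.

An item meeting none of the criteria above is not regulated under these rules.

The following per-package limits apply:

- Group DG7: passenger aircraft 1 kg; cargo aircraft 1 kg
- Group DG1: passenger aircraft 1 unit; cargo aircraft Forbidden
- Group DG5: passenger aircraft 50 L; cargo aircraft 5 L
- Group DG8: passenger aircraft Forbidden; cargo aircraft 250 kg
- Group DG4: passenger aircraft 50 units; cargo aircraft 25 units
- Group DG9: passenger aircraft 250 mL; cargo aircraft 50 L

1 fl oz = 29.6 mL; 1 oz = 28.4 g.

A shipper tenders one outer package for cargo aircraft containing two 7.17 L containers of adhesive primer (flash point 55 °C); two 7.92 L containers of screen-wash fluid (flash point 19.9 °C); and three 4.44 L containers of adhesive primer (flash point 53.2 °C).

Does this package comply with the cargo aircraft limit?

Yes

Flash point 55 °C meets the Group DG9 criterion (Flammable Liquid), so the adhesive primer is Group DG9.
Screen-wash fluid: flash point 19.9 °C < 60 °C → Group DG9 (Flammable Liquid).
The adhesive primer has flash point 53.2 °C, which is < 60 °C, so it is Group DG9 (Flammable Liquid).
Total Group DG9: (two 7.17 L containers = 14.34 L) + (two 7.92 L containers = 15.84 L) + (three 4.44 L containers = 13.32 L) = 43.5 L.
43.5 L ≤ 50 L (cargo aircraft limit, Group DG9) — within limit.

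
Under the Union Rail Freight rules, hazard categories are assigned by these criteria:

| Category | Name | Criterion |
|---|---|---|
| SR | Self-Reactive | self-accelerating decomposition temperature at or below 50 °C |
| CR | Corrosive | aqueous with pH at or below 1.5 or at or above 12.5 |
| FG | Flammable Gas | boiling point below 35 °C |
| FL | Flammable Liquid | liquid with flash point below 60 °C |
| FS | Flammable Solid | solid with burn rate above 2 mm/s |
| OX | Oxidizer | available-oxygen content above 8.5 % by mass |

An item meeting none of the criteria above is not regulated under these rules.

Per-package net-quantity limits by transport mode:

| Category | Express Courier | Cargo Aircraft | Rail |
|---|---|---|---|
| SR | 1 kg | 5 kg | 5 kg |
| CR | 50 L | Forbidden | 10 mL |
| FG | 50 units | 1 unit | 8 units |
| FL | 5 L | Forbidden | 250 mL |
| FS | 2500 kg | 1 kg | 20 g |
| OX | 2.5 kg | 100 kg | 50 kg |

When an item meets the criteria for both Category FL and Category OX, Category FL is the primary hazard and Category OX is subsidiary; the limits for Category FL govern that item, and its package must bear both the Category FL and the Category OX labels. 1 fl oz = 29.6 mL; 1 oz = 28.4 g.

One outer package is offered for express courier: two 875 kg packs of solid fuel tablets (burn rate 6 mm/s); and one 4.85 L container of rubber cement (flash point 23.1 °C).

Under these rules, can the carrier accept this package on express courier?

Yes

Burn rate 6 mm/s meets the Category FS criterion (Flammable Solid), so the solid fuel tablets are Category FS.
Rubber cement: flash point 23.1 °C < 60 °C → Category FL (Flammable Liquid).
Category FS quantity: two 875 kg packs = 1750 kg.
1750 kg is within the express courier limit of 2500 kg for Category FS.
Category FL quantity: 4.85 L.
4.85 L is within the express courier limit of 5 L for Category FL.
Every hazard category is within its express courier limit and no segregation rule is violated.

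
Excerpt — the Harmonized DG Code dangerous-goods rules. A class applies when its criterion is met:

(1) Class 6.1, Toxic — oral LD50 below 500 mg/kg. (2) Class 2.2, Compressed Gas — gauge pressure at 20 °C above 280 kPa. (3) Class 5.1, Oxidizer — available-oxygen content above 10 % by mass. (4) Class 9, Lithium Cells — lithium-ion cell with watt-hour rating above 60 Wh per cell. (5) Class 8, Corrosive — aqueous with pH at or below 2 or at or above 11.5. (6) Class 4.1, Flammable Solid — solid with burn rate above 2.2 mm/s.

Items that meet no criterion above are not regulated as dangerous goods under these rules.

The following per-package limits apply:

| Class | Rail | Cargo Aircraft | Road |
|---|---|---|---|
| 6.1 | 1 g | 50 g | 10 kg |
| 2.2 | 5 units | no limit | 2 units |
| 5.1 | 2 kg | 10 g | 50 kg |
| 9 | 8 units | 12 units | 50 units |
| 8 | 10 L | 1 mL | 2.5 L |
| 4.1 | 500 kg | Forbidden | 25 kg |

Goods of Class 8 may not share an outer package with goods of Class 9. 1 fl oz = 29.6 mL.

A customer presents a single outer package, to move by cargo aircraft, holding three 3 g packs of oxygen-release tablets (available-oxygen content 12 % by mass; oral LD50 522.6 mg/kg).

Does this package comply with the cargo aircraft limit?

Yes

With available-oxygen content 12 % by mass (> 10 % by mass), the oxygen-release tablets fall in Class 5.1.
Class 5.1 quantity: three 3 g packs = 9 g.
9 g is within the cargo aircraft limit of 10 g for Class 5.1.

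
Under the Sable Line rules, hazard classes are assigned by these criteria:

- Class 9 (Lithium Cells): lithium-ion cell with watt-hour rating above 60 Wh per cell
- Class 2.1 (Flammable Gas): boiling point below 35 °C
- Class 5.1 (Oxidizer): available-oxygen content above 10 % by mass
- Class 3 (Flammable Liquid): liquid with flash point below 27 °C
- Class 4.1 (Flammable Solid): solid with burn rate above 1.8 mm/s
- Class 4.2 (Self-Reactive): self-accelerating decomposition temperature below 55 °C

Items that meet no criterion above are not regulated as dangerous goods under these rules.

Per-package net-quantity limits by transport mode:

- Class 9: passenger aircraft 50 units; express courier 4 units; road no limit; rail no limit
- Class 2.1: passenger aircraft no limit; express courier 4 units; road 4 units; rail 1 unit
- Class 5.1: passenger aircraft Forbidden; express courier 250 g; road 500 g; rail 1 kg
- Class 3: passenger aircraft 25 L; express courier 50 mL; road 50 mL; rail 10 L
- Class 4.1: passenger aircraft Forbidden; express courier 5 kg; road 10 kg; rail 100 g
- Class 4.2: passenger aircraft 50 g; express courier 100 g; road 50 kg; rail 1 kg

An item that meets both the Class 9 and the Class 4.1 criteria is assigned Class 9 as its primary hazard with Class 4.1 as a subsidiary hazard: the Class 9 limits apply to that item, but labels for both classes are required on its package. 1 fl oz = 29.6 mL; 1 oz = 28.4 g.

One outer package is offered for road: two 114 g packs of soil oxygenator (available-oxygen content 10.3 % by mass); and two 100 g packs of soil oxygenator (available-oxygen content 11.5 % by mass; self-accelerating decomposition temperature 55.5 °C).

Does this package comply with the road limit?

Soil oxygenator: available-oxygen content 10.3 % by mass > 10 % by mass → Class 5.1 (Oxidizer).
Available-oxygen content 11.5 % by mass meets the Class 5.1 criterion (Oxidizer), so the soil oxygenator is Class 5.1.
Total Class 5.1: (two 114 g packs = 228 g) + (two 100 g packs = 200 g) = 428 g.
428 g ≤ 500 g (road limit, Class 5.1) — within limit.

Yes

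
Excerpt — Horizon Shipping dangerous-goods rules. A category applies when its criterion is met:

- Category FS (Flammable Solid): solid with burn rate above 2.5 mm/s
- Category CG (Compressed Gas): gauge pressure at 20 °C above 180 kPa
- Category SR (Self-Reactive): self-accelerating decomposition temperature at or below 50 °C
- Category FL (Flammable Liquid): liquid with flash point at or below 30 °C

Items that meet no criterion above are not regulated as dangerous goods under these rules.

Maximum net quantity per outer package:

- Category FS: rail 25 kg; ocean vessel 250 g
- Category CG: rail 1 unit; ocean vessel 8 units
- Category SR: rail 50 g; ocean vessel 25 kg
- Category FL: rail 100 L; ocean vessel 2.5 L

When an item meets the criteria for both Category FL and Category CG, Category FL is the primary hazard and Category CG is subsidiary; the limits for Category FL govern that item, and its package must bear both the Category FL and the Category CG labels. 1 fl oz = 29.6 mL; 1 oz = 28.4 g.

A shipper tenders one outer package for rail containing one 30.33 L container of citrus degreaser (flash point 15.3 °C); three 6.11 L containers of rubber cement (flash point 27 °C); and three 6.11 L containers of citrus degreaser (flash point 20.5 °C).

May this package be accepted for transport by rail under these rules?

With flash point 15.3 °C (≤ 30 °C), the citrus degreaser falls in Category FL.
Rubber cement: flash point 27 °C ≤ 30 °C → Category FL (Flammable Liquid).
With flash point 20.5 °C (≤ 30 °C), the citrus degreaser falls in Category FL.
Total Category FL: 30.33 L + (three 6.11 L containers = 18.33 L) + (three 6.11 L containers = 18.33 L) = 66.99 L.
That is within the Category FL rail limit of 100 L.

Yes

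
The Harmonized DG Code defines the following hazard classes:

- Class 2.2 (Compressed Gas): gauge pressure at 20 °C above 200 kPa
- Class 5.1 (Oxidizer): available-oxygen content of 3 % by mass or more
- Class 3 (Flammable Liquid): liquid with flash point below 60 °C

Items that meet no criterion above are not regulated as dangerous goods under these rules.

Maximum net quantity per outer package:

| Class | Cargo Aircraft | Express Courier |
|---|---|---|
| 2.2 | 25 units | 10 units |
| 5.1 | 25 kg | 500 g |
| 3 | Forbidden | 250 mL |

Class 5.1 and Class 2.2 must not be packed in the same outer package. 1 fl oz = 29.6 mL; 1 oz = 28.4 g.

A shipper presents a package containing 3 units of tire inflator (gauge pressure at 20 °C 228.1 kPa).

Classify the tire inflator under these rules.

Class 2.2

Gauge pressure at 20 °C 228.1 kPa meets the Class 2.2 criterion (Compressed Gas), so the tire inflator is Class 2.2.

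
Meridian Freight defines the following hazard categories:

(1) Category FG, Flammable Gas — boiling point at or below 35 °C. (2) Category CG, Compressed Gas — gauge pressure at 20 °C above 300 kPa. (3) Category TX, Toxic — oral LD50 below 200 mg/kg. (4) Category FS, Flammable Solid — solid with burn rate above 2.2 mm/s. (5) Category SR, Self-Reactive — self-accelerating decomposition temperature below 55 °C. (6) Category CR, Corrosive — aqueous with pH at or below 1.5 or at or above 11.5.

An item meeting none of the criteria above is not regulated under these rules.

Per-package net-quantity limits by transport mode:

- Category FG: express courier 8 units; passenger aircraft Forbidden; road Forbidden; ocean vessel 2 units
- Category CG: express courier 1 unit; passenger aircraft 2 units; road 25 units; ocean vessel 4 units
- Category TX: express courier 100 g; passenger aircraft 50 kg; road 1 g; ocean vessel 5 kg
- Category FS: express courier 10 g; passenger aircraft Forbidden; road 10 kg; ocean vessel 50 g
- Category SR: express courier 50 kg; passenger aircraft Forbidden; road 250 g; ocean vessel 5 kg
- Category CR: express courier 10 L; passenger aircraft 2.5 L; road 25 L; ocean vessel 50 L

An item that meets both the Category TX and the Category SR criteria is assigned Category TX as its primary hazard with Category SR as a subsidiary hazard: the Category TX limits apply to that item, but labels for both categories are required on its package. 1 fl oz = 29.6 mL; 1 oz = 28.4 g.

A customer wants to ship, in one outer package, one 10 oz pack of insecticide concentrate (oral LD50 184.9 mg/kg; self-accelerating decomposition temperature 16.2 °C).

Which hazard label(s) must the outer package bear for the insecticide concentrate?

Insecticide concentrate: oral LD50 184.9 mg/kg < 200 mg/kg → Category TX (Toxic).
Self-accelerating decomposition temperature 16.2 °C meets the Category SR criterion (Self-Reactive), so the insecticide concentrate is Category SR.
By the precedence rule Category TX is primary and Category SR is subsidiary, and that rule requires both labels on the package.

Category SR and TX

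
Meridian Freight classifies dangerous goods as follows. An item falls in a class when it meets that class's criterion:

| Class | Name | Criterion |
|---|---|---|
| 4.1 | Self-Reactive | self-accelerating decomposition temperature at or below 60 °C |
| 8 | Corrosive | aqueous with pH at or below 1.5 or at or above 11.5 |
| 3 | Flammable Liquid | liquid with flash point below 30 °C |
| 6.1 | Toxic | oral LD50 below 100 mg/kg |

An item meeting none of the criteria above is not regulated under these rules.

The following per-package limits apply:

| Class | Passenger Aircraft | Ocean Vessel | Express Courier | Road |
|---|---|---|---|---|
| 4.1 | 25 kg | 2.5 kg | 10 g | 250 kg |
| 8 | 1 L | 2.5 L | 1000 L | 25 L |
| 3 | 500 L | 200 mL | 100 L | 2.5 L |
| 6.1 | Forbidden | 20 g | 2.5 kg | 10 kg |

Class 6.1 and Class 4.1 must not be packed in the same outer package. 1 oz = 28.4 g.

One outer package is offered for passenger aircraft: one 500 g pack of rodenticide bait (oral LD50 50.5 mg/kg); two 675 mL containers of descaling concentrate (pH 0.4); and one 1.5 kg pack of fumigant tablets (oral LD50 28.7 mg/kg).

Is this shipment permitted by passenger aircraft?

With oral LD50 50.5 mg/kg (< 100 mg/kg), the rodenticide bait falls in Class 6.1.
With pH 0.4 (≤ 1.5), the descaling concentrate falls in Class 8.
With oral LD50 28.7 mg/kg (< 100 mg/kg), the fumigant tablets fall in Class 6.1.
Class 6.1 net quantity: 500 g + 1.5 kg = 2 kg.
By passenger aircraft, Class 6.1 is Forbidden regardless of quantity.
Class 8 quantity: two 675 mL containers = 1.35 L.
That exceeds the Class 8 passenger aircraft limit of 1 L.
The segregation rule (Class 6.1 with Class 4.1) does not apply to Class 6.1 with Class 8.

No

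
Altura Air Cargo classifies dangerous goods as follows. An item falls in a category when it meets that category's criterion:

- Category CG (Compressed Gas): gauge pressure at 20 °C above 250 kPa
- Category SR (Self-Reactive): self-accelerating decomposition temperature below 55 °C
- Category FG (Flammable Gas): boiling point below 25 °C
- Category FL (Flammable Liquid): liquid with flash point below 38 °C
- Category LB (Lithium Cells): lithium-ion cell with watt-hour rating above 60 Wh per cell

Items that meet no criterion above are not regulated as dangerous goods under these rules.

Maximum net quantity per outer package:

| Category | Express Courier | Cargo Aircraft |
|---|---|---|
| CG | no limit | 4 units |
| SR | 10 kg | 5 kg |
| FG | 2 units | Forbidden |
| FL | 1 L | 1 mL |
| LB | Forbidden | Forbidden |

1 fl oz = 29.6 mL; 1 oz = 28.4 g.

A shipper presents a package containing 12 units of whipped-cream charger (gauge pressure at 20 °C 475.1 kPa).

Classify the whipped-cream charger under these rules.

Category CG

Gauge pressure at 20 °C 475.1 kPa meets the Category CG criterion (Compressed Gas), so the whipped-cream charger is Category CG.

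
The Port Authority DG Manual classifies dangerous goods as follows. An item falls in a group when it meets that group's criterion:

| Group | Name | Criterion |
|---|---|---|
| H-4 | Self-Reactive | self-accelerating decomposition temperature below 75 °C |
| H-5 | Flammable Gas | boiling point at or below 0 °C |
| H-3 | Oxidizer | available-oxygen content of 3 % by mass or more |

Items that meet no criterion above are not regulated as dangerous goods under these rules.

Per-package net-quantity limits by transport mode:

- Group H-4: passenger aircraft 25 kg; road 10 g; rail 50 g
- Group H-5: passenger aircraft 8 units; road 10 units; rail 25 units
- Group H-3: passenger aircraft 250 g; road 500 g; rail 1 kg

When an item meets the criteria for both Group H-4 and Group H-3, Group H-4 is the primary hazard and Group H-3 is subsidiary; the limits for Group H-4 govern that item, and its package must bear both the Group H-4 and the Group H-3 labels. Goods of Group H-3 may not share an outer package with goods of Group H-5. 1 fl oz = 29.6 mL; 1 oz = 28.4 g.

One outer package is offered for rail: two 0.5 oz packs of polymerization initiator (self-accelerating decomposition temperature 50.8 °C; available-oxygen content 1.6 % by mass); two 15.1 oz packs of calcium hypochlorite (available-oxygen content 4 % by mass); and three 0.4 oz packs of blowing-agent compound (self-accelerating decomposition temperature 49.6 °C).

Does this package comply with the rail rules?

No

Polymerization initiator: self-accelerating decomposition temperature 50.8 °C < 75 °C → Group H-4 (Self-Reactive).
Calcium hypochlorite: available-oxygen content 4 % by mass ≥ 3 % by mass → Group H-3 (Oxidizer).
With self-accelerating decomposition temperature 49.6 °C (< 75 °C), the blowing-agent compound falls in Group H-4.
Total Group H-4: (two 0.5 oz packs = 28.4 g) + (three 0.4 oz packs = 34.08 g) = 62.48 g.
62.48 g exceeds the rail limit of 50 g for Group H-4.
Group H-3 quantity: two 15.1 oz packs = 857.68 g.
That is within the Group H-3 rail limit of 1 kg.
The segregation rule (Group H-3 with Group H-5) does not apply to Group H-4 with Group H-3.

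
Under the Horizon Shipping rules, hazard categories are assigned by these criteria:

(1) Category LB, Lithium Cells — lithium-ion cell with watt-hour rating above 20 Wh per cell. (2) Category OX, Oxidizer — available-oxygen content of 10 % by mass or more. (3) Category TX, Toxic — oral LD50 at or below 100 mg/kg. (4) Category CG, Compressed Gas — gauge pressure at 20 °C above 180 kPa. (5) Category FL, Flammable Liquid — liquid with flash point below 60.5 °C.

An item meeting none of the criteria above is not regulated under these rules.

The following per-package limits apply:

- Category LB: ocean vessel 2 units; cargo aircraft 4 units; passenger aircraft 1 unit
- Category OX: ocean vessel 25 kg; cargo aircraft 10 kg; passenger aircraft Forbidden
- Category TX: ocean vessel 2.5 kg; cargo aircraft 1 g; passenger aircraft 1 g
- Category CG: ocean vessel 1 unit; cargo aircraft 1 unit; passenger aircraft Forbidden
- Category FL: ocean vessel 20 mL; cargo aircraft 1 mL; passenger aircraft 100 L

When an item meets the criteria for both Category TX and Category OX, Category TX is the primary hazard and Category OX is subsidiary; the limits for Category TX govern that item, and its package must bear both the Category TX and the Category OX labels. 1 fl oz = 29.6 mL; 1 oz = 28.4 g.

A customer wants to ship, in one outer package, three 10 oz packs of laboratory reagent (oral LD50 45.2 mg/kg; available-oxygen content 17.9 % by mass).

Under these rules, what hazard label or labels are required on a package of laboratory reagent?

Oral LD50 45.2 mg/kg meets the Category TX criterion (Toxic), so the laboratory reagent is Category TX.
The laboratory reagent has available-oxygen content 17.9 % by mass, which is ≥ 10 % by mass, so it is Category OX (Oxidizer).
By the precedence rule Category TX is primary and Category OX is subsidiary, and that rule requires both labels on the package.

Category OX and TX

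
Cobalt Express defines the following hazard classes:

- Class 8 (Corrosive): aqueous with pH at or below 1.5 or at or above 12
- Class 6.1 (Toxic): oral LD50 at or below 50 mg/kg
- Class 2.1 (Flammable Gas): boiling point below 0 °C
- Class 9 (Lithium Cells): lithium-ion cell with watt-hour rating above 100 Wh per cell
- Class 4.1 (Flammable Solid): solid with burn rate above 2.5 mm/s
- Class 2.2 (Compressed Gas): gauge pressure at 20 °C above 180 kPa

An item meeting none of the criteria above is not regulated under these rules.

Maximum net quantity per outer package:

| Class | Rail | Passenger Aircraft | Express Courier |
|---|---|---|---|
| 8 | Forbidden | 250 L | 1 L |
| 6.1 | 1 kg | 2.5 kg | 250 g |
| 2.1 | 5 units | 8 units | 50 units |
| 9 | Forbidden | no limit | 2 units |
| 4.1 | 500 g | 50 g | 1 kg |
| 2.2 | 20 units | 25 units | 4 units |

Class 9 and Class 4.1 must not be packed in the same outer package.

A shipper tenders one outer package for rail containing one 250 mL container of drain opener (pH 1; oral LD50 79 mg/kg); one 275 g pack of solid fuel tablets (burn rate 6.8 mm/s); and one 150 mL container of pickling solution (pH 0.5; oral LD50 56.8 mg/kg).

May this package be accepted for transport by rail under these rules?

No

pH 1 meets the Class 8 criterion (Corrosive), so the drain opener is Class 8.
Burn rate 6.8 mm/s meets the Class 4.1 criterion (Flammable Solid), so the solid fuel tablets are Class 4.1.
The pickling solution has pH 0.5, which is ≤ 1.5, so it is Class 8 (Corrosive).
Total Class 8: 250 mL + 150 mL = 400 mL.
Class 8 is Forbidden by rail.
Class 4.1 quantity: 275 g.
275 g ≤ 500 g (rail limit, Class 4.1) — within limit.
The segregation rule (Class 9 with Class 4.1) does not apply to Class 8 with Class 4.1.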